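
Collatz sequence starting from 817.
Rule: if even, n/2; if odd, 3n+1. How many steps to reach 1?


817 → 2452 → 1226 → 613 → 1840 → 920 → 460 → 230 → 115 → 346 → 173 → 520 → 260 → 130 → 65 → 196 → 98 → 49 → 148 → 74 → 37 → 112 → 56 → 28 → 14 → 7 → 22 → 11 → 34 → 17 → 52 → 26 → 13 → 40 → 20 → 10 → 5 → 16 → 8 → 4 → 2 → 1
Total steps = 41

41 steps


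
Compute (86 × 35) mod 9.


86 × 35 = 3010
3010 mod 9 = 4


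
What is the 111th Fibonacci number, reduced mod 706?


F(k) mod 706 for k=1..111:
1, 1, 2, 3, 5, 8, 13, 21, 34, 55, 89, 144, 233, 377, 610, 281, 185, 466, 651, 411, 356, 61, 417, 478, 189, 667, 150, 111, 261, 372, 633, 299, 226, 525, 45, 570, 615, 479, 388, 161, 549, 4, 553, 557, 404, 255, 659, 208, 161, 369, 530, 193, 17, 210, 227, 437, 664, 395, 353, 42, 395, 437, 126, 563, 689, 546, 529, 369, 192, 561, 47, 608, 655, 557, 506, 357, 157, 514, 671, 479, 444, 217, 661, 172, 127, 299, 426, 19, 445, 464, 203, 667, 164, 125, 289, 414, 703, 411, 408, 113, 521, 634, 449, 377, 120, 497, 617, 408, 319, 21, 340
F(111) mod 706 = 340


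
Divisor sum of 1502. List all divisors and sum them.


Divisors of 1502: 1, 2, 751, 1502
Sum = 1 + 2 + 751 + 1502 = 2256

σ(1502) = 2256


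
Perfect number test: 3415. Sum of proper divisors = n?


Proper divisors of 3415: 1, 5, 683
Sum = 1 + 5 + 683 = 689

No, 3415 is not perfect (689 ≠ 3415)


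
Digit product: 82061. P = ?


8 × 2 × 0 × 6 × 1 = 0


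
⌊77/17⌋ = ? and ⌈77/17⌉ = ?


77/17 = 4.5294
floor = 4
ceil = 5

floor = 4, ceil = 5


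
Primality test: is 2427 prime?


2427 / 3 = 809 (exact division)
2427 is NOT prime.

No, 2427 is not prime


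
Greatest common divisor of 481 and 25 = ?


481 = 19 * 25 + 6
25 = 4 * 6 + 1
6 = 6 * 1 + 0
GCD = 1


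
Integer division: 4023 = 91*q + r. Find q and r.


4023 = 91 * 44 + 19
Check: 4004 + 19 = 4023

q = 44, r = 19


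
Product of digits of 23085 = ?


2 × 3 × 0 × 8 × 5 = 0


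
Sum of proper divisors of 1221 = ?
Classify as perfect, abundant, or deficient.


Proper divisors: 1, 3, 11, 33, 37, 111, 407
Sum = 1 + 3 + 11 + 33 + 37 + 111 + 407 = 603
603 < 1221 → deficient

s(1221) = 603 (deficient)


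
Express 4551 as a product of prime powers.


4551 / 3 = 1517
1517 / 37 = 41
41 / 41 = 1
4551 = 3 × 37 × 41


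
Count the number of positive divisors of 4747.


4747 = 47^1 × 101^1
d(4747) = (1+1) × (1+1) = 4

4 divisors


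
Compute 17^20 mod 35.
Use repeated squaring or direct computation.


17^1 mod 35 = 17
17^2 mod 35 = 9
17^3 mod 35 = 13
17^4 mod 35 = 11
17^5 mod 35 = 12
17^6 mod 35 = 29
17^7 mod 35 = 3
17^8 mod 35 = 16
17^9 mod 35 = 27
17^10 mod 35 = 4
17^11 mod 35 = 33
17^12 mod 35 = 1
17^13 mod 35 = 17
17^14 mod 35 = 9
17^15 mod 35 = 13
17^16 mod 35 = 11
17^17 mod 35 = 12
17^18 mod 35 = 29
17^19 mod 35 = 3
17^20 mod 35 = 16


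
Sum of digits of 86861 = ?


8 + 6 + 8 + 6 + 1 = 29


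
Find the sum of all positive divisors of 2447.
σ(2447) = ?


Divisors of 2447: 1, 2447
Sum = 1 + 2447 = 2448

σ(2447) = 2448


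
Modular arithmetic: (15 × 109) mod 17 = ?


15 × 109 = 1635
1635 mod 17 = 3


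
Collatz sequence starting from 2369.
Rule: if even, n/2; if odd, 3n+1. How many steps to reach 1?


2369 → 7108 → 3554 → 1777 → 5332 → 2666 → 1333 → 4000 → 2000 → 1000 → 500 → 250 → 125 → 376 → 188 → 94 → 47 → 142 → 71 → 214 → 107 → 322 → 161 → 484 → 242 → 121 → 364 → 182 → 91 → 274 → 137 → 412 → 206 → 103 → 310 → 155 → 466 → 233 → 700 → 350 → 175 → 526 → 263 → 790 → 395 → 1186 → 593 → 1780 → 890 → 445 → 1336 → 668 → 334 → 167 → 502 → 251 → 754 → 377 → 1132 → 566 → 283 → 850 → 425 → 1276 → 638 → 319 → 958 → 479 → 1438 → 719 → 2158 → 1079 → 3238 → 1619 → 4858 → 2429 → 7288 → 3644 → 1822 → 911 → 2734 → 1367 → 4102 → 2051 → 6154 → 3077 → 9232 → 4616 → 2308 → 1154 → 577 → 1732 → 866 → 433 → 1300 → 650 → 325 → 976 → 488 → 244 → 122 → 61 → 184 → 92 → 46 → 23 → 70 → 35 → 106 → 53 → 160 → 80 → 40 → 20 → 10 → 5 → 16 → 8 → 4 → 2 → 1
Total steps = 120

120 steps


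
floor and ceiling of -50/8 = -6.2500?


-50/8 = -6.2500
floor = -7
ceil = -6

floor = -7, ceil = -6


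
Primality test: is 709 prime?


Check divisors up to sqrt(709) = 26.6271
No divisors found.
709 is prime.

Yes, 709 is prime


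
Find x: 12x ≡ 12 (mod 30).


GCD(12, 30) = 6 divides 12
Divide: 2x ≡ 2 (mod 5)
x ≡ 1 (mod 5)


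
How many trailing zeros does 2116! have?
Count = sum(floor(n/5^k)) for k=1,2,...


floor(2116/5) = 423
floor(2116/25) = 84
floor(2116/125) = 16
floor(2116/625) = 3
Total = 526

526 trailing zeros


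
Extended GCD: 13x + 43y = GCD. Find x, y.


Tabular extended Euclidean (each row: r = 13*s + 43*t):
r=13, s=1, t=0
r=43, s=0, t=1
q=0: r=13, s=1, t=0   [13*(1) + 43*(0) = 13]
q=3: r=4, s=-3, t=1   [13*(-3) + 43*(1) = 4]
q=3: r=1, s=10, t=-3   [13*(10) + 43*(-3) = 1]
q=4: r=0, s=-43, t=13   [13*(-43) + 43*(13) = 0]
GCD = 1; from the row with r=1: x=10, y=-3
Check: 13*(10) + 43*(-3) = 130 - 129 = 1

GCD = 1, x = 10, y = -3


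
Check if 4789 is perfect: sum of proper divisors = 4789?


Proper divisors of 4789: 1
Sum = 1 = 1

No, 4789 is not perfect (1 ≠ 4789)


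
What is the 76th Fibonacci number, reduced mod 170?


F(k) mod 170 for k=1..76:
1, 1, 2, 3, 5, 8, 13, 21, 34, 55, 89, 144, 63, 37, 100, 137, 67, 34, 101, 135, 66, 31, 97, 128, 55, 13, 68, 81, 149, 60, 39, 99, 138, 67, 35, 102, 137, 69, 36, 105, 141, 76, 47, 123, 0, 123, 123, 76, 29, 105, 134, 69, 33, 102, 135, 67, 32, 99, 131, 60, 21, 81, 102, 13, 115, 128, 73, 31, 104, 135, 69, 34, 103, 137, 70, 37
F(76) mod 170 = 37


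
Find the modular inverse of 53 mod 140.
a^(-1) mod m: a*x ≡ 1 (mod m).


Use the extended Euclidean algorithm on (140, 53); each row r = 140*s + 53*t:
r=140, s=1, t=0
r=53, s=0, t=1
q=2: r=34, s=1, t=-2   [140*(1) + 53*(-2) = 34]
q=1: r=19, s=-1, t=3   [140*(-1) + 53*(3) = 19]
q=1: r=15, s=2, t=-5   [140*(2) + 53*(-5) = 15]
q=1: r=4, s=-3, t=8   [140*(-3) + 53*(8) = 4]
q=3: r=3, s=11, t=-29   [140*(11) + 53*(-29) = 3]
q=1: r=1, s=-14, t=37   [140*(-14) + 53*(37) = 1]
q=3: r=0, s=53, t=-140   [140*(53) + 53*(-140) = 0]
GCD = 1 with t = 37, so 53*(37) ≡ 1 (mod 140)
Inverse = 37 mod 140 = 37
Check: 53 * 37 = 1961 ≡ 1 (mod 140)

53^(-1) ≡ 37 (mod 140)


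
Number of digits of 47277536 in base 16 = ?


47277536 in base 16 = 2D165E0
Number of digits = 7

7 digits (base 16)


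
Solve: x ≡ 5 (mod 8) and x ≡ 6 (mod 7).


M = 8*7 = 56
M1 = M/8 = 7, M2 = M/7 = 8
M1^(-1) mod 8 = 7, M2^(-1) mod 7 = 1
x = 5*7*7 + 6*8*1 = 293
293 mod 56 = 13
Check: 13 mod 8 = 5 ✓, 13 mod 7 = 6 ✓

x ≡ 13 (mod 56)


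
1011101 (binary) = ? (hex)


1011101 (base 2) = 93 (decimal)
93 (decimal) = 5D (base 16)


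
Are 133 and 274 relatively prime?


Euclidean algorithm:
274 = 2 * 133 + 8
133 = 16 * 8 + 5
8 = 1 * 5 + 3
5 = 1 * 3 + 2
3 = 1 * 2 + 1
2 = 2 * 1 + 0
GCD(133, 274) = 1

Yes, coprime (GCD = 1)


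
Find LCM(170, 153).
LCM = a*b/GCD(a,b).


GCD(170, 153) = 17
LCM = 170*153/17 = 26010/17 = 1530

LCM = 1530


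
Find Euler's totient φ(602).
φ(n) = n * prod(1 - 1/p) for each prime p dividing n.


602 = 2 × 7 × 43
Prime factors: 2, 7, 43
φ(602) = 602 × (1-1/2) × (1-1/7) × (1-1/43)
= 602 × 1/2 × 6/7 × 42/43 = 252

φ(602) = 252


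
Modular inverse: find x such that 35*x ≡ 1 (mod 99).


Use the extended Euclidean algorithm on (99, 35); each row r = 99*s + 35*t:
r=99, s=1, t=0
r=35, s=0, t=1
q=2: r=29, s=1, t=-2   [99*(1) + 35*(-2) = 29]
q=1: r=6, s=-1, t=3   [99*(-1) + 35*(3) = 6]
q=4: r=5, s=5, t=-14   [99*(5) + 35*(-14) = 5]
q=1: r=1, s=-6, t=17   [99*(-6) + 35*(17) = 1]
q=5: r=0, s=35, t=-99   [99*(35) + 35*(-99) = 0]
GCD = 1 with t = 17, so 35*(17) ≡ 1 (mod 99)
Inverse = 17 mod 99 = 17
Check: 35 * 17 = 595 ≡ 1 (mod 99)

35^(-1) ≡ 17 (mod 99)


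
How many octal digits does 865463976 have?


865463976 in base 8 = 6345367250
Number of digits = 10

10 digits (base 8)


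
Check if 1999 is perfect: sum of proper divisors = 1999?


Proper divisors of 1999: 1
Sum = 1 = 1

No, 1999 is not perfect (1 ≠ 1999)


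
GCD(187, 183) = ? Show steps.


187 = 1 * 183 + 4
183 = 45 * 4 + 3
4 = 1 * 3 + 1
3 = 3 * 1 + 0
GCD = 1


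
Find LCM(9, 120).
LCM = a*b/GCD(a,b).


GCD(9, 120) = 3
LCM = 9*120/3 = 1080/3 = 360

LCM = 360


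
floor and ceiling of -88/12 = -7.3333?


-88/12 = -7.3333
floor = -8
ceil = -7

floor = -8, ceil = -7


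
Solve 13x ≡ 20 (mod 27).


GCD(13, 27) = 1, unique solution
a^(-1) mod 27 = 25
x = 25 * 20 mod 27 = 14

x ≡ 14 (mod 27)


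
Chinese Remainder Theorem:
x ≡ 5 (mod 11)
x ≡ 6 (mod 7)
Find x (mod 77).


M = 11*7 = 77
M1 = M/11 = 7, M2 = M/7 = 11
M1^(-1) mod 11 = 8, M2^(-1) mod 7 = 2
x = 5*7*8 + 6*11*2 = 412
412 mod 77 = 27
Check: 27 mod 11 = 5 ✓, 27 mod 7 = 6 ✓

x ≡ 27 (mod 77)


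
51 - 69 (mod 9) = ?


51 - 69 = -18
-18 mod 9 = 0


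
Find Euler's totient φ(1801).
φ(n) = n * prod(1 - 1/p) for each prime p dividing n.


1801 = 1801
Prime factors: 1801
φ(1801) = 1801 × (1-1/1801)
= 1801 × 1800/1801 = 1800

φ(1801) = 1800


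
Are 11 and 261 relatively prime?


Euclidean algorithm:
261 = 23 * 11 + 8
11 = 1 * 8 + 3
8 = 2 * 3 + 2
3 = 1 * 2 + 1
2 = 2 * 1 + 0
GCD(11, 261) = 1

Yes, coprime (GCD = 1)


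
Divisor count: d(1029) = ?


1029 = 3^1 × 7^3
d(1029) = (1+1) × (3+1) = 8

8 divisors


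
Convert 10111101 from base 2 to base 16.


10111101 (base 2) = 189 (decimal)
189 (decimal) = BD (base 16)


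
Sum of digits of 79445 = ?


7 + 9 + 4 + 4 + 5 = 29


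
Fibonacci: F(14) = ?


Sequence: 1, 1, 2, 3, 5, 8, 13, 21, 34, 55, 89, 144, 233, 377
F(14) = 377


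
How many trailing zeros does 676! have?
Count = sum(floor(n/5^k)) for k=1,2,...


floor(676/5) = 135
floor(676/25) = 27
floor(676/125) = 5
floor(676/625) = 1
Total = 168

168 trailing zeros


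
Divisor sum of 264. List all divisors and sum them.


Divisors of 264: 1, 2, 3, 4, 6, 8, 11, 12, 22, 24, 33, 44, 66, 88, 132, 264
Sum = 1 + 2 + 3 + 4 + 6 + 8 + 11 + 12 + 22 + 24 + 33 + 44 + 66 + 88 + 132 + 264 = 720

σ(264) = 720


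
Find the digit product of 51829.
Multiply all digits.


5 × 1 × 8 × 2 × 9 = 720


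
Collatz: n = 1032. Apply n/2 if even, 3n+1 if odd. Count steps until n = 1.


1032 → 516 → 258 → 129 → 388 → 194 → 97 → 292 → 146 → 73 → 220 → 110 → 55 → 166 → 83 → 250 → 125 → 376 → 188 → 94 → 47 → 142 → 71 → 214 → 107 → 322 → 161 → 484 → 242 → 121 → 364 → 182 → 91 → 274 → 137 → 412 → 206 → 103 → 310 → 155 → 466 → 233 → 700 → 350 → 175 → 526 → 263 → 790 → 395 → 1186 → 593 → 1780 → 890 → 445 → 1336 → 668 → 334 → 167 → 502 → 251 → 754 → 377 → 1132 → 566 → 283 → 850 → 425 → 1276 → 638 → 319 → 958 → 479 → 1438 → 719 → 2158 → 1079 → 3238 → 1619 → 4858 → 2429 → 7288 → 3644 → 1822 → 911 → 2734 → 1367 → 4102 → 2051 → 6154 → 3077 → 9232 → 4616 → 2308 → 1154 → 577 → 1732 → 866 → 433 → 1300 → 650 → 325 → 976 → 488 → 244 → 122 → 61 → 184 → 92 → 46 → 23 → 70 → 35 → 106 → 53 → 160 → 80 → 40 → 20 → 10 → 5 → 16 → 8 → 4 → 2 → 1
Total steps = 124

124 steps


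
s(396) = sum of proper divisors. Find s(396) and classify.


Proper divisors: 1, 2, 3, 4, 6, 9, 11, 12, 18, 22, 33, 36, 44, 66, 99, 132, 198
Sum = 1 + 2 + 3 + 4 + 6 + 9 + 11 + 12 + 18 + 22 + 33 + 36 + 44 + 66 + 99 + 132 + 198 = 696
696 > 396 → abundant

s(396) = 696 (abundant)


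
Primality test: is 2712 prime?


2712 / 2 = 1356 (exact division)
2712 is NOT prime.

No, 2712 is not prime


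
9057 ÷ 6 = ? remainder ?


9057 = 6 * 1509 + 3
Check: 9054 + 3 = 9057

q = 1509, r = 3


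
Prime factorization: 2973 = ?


2973 / 3 = 991
991 / 991 = 1
2973 = 3 × 991


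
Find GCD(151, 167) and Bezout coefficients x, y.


Tabular extended Euclidean (each row: r = 151*s + 167*t):
r=151, s=1, t=0
r=167, s=0, t=1
q=0: r=151, s=1, t=0   [151*(1) + 167*(0) = 151]
q=1: r=16, s=-1, t=1   [151*(-1) + 167*(1) = 16]
q=9: r=7, s=10, t=-9   [151*(10) + 167*(-9) = 7]
q=2: r=2, s=-21, t=19   [151*(-21) + 167*(19) = 2]
q=3: r=1, s=73, t=-66   [151*(73) + 167*(-66) = 1]
q=2: r=0, s=-167, t=151   [151*(-167) + 167*(151) = 0]
GCD = 1; from the row with r=1: x=73, y=-66
Check: 151*(73) + 167*(-66) = 11023 - 11022 = 1

GCD = 1, x = 73, y = -66


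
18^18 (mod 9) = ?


18^1 mod 9 = 0
18^2 mod 9 = 0
18^3 mod 9 = 0
18^4 mod 9 = 0
18^5 mod 9 = 0
18^6 mod 9 = 0
18^7 mod 9 = 0
18^8 mod 9 = 0
18^9 mod 9 = 0
18^10 mod 9 = 0
18^11 mod 9 = 0
18^12 mod 9 = 0
18^13 mod 9 = 0
18^14 mod 9 = 0
18^15 mod 9 = 0
18^16 mod 9 = 0
18^17 mod 9 = 0
18^18 mod 9 = 0


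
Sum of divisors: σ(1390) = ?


Divisors of 1390: 1, 2, 5, 10, 139, 278, 695, 1390
Sum = 1 + 2 + 5 + 10 + 139 + 278 + 695 + 1390 = 2520

σ(1390) = 2520


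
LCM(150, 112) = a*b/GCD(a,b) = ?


GCD(150, 112) = 2
LCM = 150*112/2 = 16800/2 = 8400

LCM = 8400


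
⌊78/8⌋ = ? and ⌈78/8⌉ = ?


78/8 = 9.7500
floor = 9
ceil = 10

floor = 9, ceil = 10


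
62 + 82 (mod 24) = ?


62 + 82 = 144
144 mod 24 = 0


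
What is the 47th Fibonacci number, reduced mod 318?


F(k) mod 318 for k=1..47:
1, 1, 2, 3, 5, 8, 13, 21, 34, 55, 89, 144, 233, 59, 292, 33, 7, 40, 47, 87, 134, 221, 37, 258, 295, 235, 212, 129, 23, 152, 175, 9, 184, 193, 59, 252, 311, 245, 238, 165, 85, 250, 17, 267, 284, 233, 199
F(47) mod 318 = 199


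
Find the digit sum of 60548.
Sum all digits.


6 + 0 + 5 + 4 + 8 = 23


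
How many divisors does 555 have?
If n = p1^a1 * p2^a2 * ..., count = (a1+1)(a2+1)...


555 = 3^1 × 5^1 × 37^1
d(555) = (1+1) × (1+1) × (1+1) = 8

8 divisors


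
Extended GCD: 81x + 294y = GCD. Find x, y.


Tabular extended Euclidean (each row: r = 81*s + 294*t):
r=81, s=1, t=0
r=294, s=0, t=1
q=0: r=81, s=1, t=0   [81*(1) + 294*(0) = 81]
q=3: r=51, s=-3, t=1   [81*(-3) + 294*(1) = 51]
q=1: r=30, s=4, t=-1   [81*(4) + 294*(-1) = 30]
q=1: r=21, s=-7, t=2   [81*(-7) + 294*(2) = 21]
q=1: r=9, s=11, t=-3   [81*(11) + 294*(-3) = 9]
q=2: r=3, s=-29, t=8   [81*(-29) + 294*(8) = 3]
q=3: r=0, s=98, t=-27   [81*(98) + 294*(-27) = 0]
GCD = 3; from the row with r=3: x=-29, y=8
Check: 81*(-29) + 294*(8) = -2349 + 2352 = 3

GCD = 3, x = -29, y = 8


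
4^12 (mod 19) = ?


4^1 mod 19 = 4
4^2 mod 19 = 16
4^3 mod 19 = 7
4^4 mod 19 = 9
4^5 mod 19 = 17
4^6 mod 19 = 11
4^7 mod 19 = 6
4^8 mod 19 = 5
4^9 mod 19 = 1
4^10 mod 19 = 4
4^11 mod 19 = 16
4^12 mod 19 = 7


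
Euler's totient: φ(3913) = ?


3913 = 7 × 13 × 43
Prime factors: 7, 13, 43
φ(3913) = 3913 × (1-1/7) × (1-1/13) × (1-1/43)
= 3913 × 6/7 × 12/13 × 42/43 = 3024

φ(3913) = 3024


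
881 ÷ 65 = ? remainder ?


881 = 65 * 13 + 36
Check: 845 + 36 = 881

q = 13, r = 36


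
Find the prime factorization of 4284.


4284 / 2 = 2142
2142 / 2 = 1071
1071 / 3 = 357
357 / 3 = 119
119 / 7 = 17
17 / 17 = 1
4284 = 2^2 × 3^2 × 7 × 17


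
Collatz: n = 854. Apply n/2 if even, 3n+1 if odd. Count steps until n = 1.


854 → 427 → 1282 → 641 → 1924 → 962 → 481 → 1444 → 722 → 361 → 1084 → 542 → 271 → 814 → 407 → 1222 → 611 → 1834 → 917 → 2752 → 1376 → 688 → 344 → 172 → 86 → 43 → 130 → 65 → 196 → 98 → 49 → 148 → 74 → 37 → 112 → 56 → 28 → 14 → 7 → 22 → 11 → 34 → 17 → 52 → 26 → 13 → 40 → 20 → 10 → 5 → 16 → 8 → 4 → 2 → 1
Total steps = 54

54 steps


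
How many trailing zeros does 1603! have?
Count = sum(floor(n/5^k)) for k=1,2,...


floor(1603/5) = 320
floor(1603/25) = 64
floor(1603/125) = 12
floor(1603/625) = 2
Total = 398

398 trailing zeros


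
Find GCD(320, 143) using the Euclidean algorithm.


320 = 2 * 143 + 34
143 = 4 * 34 + 7
34 = 4 * 7 + 6
7 = 1 * 6 + 1
6 = 6 * 1 + 0
GCD = 1


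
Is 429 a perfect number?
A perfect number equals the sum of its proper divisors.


Proper divisors of 429: 1, 3, 11, 13, 33, 39, 143
Sum = 1 + 3 + 11 + 13 + 33 + 39 + 143 = 243

No, 429 is not perfect (243 ≠ 429)


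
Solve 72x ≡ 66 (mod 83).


GCD(72, 83) = 1, unique solution
a^(-1) mod 83 = 15
x = 15 * 66 mod 83 = 77

x ≡ 77 (mod 83)


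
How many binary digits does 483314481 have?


483314481 in base 2 = 11100110011101100101100110001
Number of digits = 29

29 digits (base 2)


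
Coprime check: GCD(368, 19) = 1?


Euclidean algorithm:
368 = 19 * 19 + 7
19 = 2 * 7 + 5
7 = 1 * 5 + 2
5 = 2 * 2 + 1
2 = 2 * 1 + 0
GCD(368, 19) = 1

Yes, coprime (GCD = 1)


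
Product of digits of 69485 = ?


6 × 9 × 4 × 8 × 5 = 8640


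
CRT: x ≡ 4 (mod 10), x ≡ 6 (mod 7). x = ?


M = 10*7 = 70
M1 = M/10 = 7, M2 = M/7 = 10
M1^(-1) mod 10 = 3, M2^(-1) mod 7 = 5
x = 4*7*3 + 6*10*5 = 384
384 mod 70 = 34
Check: 34 mod 10 = 4 ✓, 34 mod 7 = 6 ✓

x ≡ 34 (mod 70)


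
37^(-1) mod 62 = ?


Use the extended Euclidean algorithm on (62, 37); each row r = 62*s + 37*t:
r=62, s=1, t=0
r=37, s=0, t=1
q=1: r=25, s=1, t=-1   [62*(1) + 37*(-1) = 25]
q=1: r=12, s=-1, t=2   [62*(-1) + 37*(2) = 12]
q=2: r=1, s=3, t=-5   [62*(3) + 37*(-5) = 1]
q=12: r=0, s=-37, t=62   [62*(-37) + 37*(62) = 0]
GCD = 1 with t = -5, so 37*(-5) ≡ 1 (mod 62)
Inverse = -5 mod 62 = 57
Check: 37 * 57 = 2109 ≡ 1 (mod 62)

37^(-1) ≡ 57 (mod 62)


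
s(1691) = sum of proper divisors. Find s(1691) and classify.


Proper divisors: 1, 19, 89
Sum = 1 + 19 + 89 = 109
109 < 1691 → deficient

s(1691) = 109 (deficient)


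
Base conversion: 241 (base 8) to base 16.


241 (base 8) = 161 (decimal)
161 (decimal) = A1 (base 16)


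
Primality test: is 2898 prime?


2898 / 2 = 1449 (exact division)
2898 is NOT prime.

No, 2898 is not prime


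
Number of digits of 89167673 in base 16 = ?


89167673 in base 16 = 5509739
Number of digits = 7

7 digits (base 16)


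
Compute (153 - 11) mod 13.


153 - 11 = 142
142 mod 13 = 12


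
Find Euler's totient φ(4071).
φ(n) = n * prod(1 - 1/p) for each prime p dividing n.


4071 = 3 × 23 × 59
Prime factors: 3, 23, 59
φ(4071) = 4071 × (1-1/3) × (1-1/23) × (1-1/59)
= 4071 × 2/3 × 22/23 × 58/59 = 2552

φ(4071) = 2552


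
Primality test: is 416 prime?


416 / 2 = 208 (exact division)
416 is NOT prime.

No, 416 is not prime


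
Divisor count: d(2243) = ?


2243 = 2243^1
d(2243) = (1+1) = 2

2 divisors


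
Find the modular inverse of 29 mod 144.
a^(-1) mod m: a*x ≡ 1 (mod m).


Use the extended Euclidean algorithm on (144, 29); each row r = 144*s + 29*t:
r=144, s=1, t=0
r=29, s=0, t=1
q=4: r=28, s=1, t=-4   [144*(1) + 29*(-4) = 28]
q=1: r=1, s=-1, t=5   [144*(-1) + 29*(5) = 1]
q=28: r=0, s=29, t=-144   [144*(29) + 29*(-144) = 0]
GCD = 1 with t = 5, so 29*(5) ≡ 1 (mod 144)
Inverse = 5 mod 144 = 5
Check: 29 * 5 = 145 ≡ 1 (mod 144)

29^(-1) ≡ 5 (mod 144)


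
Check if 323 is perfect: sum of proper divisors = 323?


Proper divisors of 323: 1, 17, 19
Sum = 1 + 17 + 19 = 37

No, 323 is not perfect (37 ≠ 323)


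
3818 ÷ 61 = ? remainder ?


3818 = 61 * 62 + 36
Check: 3782 + 36 = 3818

q = 62, r = 36


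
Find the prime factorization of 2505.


2505 / 3 = 835
835 / 5 = 167
167 / 167 = 1
2505 = 3 × 5 × 167


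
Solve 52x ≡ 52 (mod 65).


GCD(52, 65) = 13 divides 52
Divide: 4x ≡ 4 (mod 5)
x ≡ 1 (mod 5)


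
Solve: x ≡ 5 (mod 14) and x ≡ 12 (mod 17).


M = 14*17 = 238
M1 = M/14 = 17, M2 = M/17 = 14
M1^(-1) mod 14 = 5, M2^(-1) mod 17 = 11
x = 5*17*5 + 12*14*11 = 2273
2273 mod 238 = 131
Check: 131 mod 14 = 5 ✓, 131 mod 17 = 12 ✓

x ≡ 131 (mod 238)


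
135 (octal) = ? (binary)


135 (base 8) = 93 (decimal)
93 (decimal) = 1011101 (base 2)


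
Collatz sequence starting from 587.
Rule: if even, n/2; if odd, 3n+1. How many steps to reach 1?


587 → 1762 → 881 → 2644 → 1322 → 661 → 1984 → 992 → 496 → 248 → 124 → 62 → 31 → 94 → 47 → 142 → 71 → 214 → 107 → 322 → 161 → 484 → 242 → 121 → 364 → 182 → 91 → 274 → 137 → 412 → 206 → 103 → 310 → 155 → 466 → 233 → 700 → 350 → 175 → 526 → 263 → 790 → 395 → 1186 → 593 → 1780 → 890 → 445 → 1336 → 668 → 334 → 167 → 502 → 251 → 754 → 377 → 1132 → 566 → 283 → 850 → 425 → 1276 → 638 → 319 → 958 → 479 → 1438 → 719 → 2158 → 1079 → 3238 → 1619 → 4858 → 2429 → 7288 → 3644 → 1822 → 911 → 2734 → 1367 → 4102 → 2051 → 6154 → 3077 → 9232 → 4616 → 2308 → 1154 → 577 → 1732 → 866 → 433 → 1300 → 650 → 325 → 976 → 488 → 244 → 122 → 61 → 184 → 92 → 46 → 23 → 70 → 35 → 106 → 53 → 160 → 80 → 40 → 20 → 10 → 5 → 16 → 8 → 4 → 2 → 1
Total steps = 118

118 steps


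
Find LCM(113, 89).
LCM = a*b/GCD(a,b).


GCD(113, 89) = 1
LCM = 113*89/1 = 10057/1 = 10057

LCM = 10057


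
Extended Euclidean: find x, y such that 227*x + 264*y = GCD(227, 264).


Tabular extended Euclidean (each row: r = 227*s + 264*t):
r=227, s=1, t=0
r=264, s=0, t=1
q=0: r=227, s=1, t=0   [227*(1) + 264*(0) = 227]
q=1: r=37, s=-1, t=1   [227*(-1) + 264*(1) = 37]
q=6: r=5, s=7, t=-6   [227*(7) + 264*(-6) = 5]
q=7: r=2, s=-50, t=43   [227*(-50) + 264*(43) = 2]
q=2: r=1, s=107, t=-92   [227*(107) + 264*(-92) = 1]
q=2: r=0, s=-264, t=227   [227*(-264) + 264*(227) = 0]
GCD = 1; from the row with r=1: x=107, y=-92
Check: 227*(107) + 264*(-92) = 24289 - 24288 = 1

GCD = 1, x = 107, y = -92


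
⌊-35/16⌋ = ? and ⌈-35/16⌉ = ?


-35/16 = -2.1875
floor = -3
ceil = -2

floor = -3, ceil = -2


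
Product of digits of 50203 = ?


5 × 0 × 2 × 0 × 3 = 0


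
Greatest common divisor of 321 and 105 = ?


321 = 3 * 105 + 6
105 = 17 * 6 + 3
6 = 2 * 3 + 0
GCD = 3


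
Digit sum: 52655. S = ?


5 + 2 + 6 + 5 + 5 = 23


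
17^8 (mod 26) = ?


17^1 mod 26 = 17
17^2 mod 26 = 3
17^3 mod 26 = 25
17^4 mod 26 = 9
17^5 mod 26 = 23
17^6 mod 26 = 1
17^7 mod 26 = 17
17^8 mod 26 = 3


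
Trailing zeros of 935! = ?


floor(935/5) = 187
floor(935/25) = 37
floor(935/125) = 7
floor(935/625) = 1
Total = 232

232 trailing zeros


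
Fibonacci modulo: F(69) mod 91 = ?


F(k) mod 91 for k=1..69:
1, 1, 2, 3, 5, 8, 13, 21, 34, 55, 89, 53, 51, 13, 64, 77, 50, 36, 86, 31, 26, 57, 83, 49, 41, 90, 40, 39, 79, 27, 15, 42, 57, 8, 65, 73, 47, 29, 76, 14, 90, 13, 12, 25, 37, 62, 8, 70, 78, 57, 44, 10, 54, 64, 27, 0, 27, 27, 54, 81, 44, 34, 78, 21, 8, 29, 37, 66, 12
F(69) mod 91 = 12


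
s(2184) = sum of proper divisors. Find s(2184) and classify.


Proper divisors: 1, 2, 3, 4, 6, 7, 8, 12, 13, 14, 21, 24, 26, 28, 39, 42, 52, 56, 78, 84, 91, 104, 156, 168, 182, 273, 312, 364, 546, 728, 1092
Sum = 1 + 2 + 3 + 4 + 6 + 7 + 8 + 12 + 13 + 14 + 21 + 24 + 26 + 28 + 39 + 42 + 52 + 56 + 78 + 84 + 91 + 104 + 156 + 168 + 182 + 273 + 312 + 364 + 546 + 728 + 1092 = 4536
4536 > 2184 → abundant

s(2184) = 4536 (abundant)


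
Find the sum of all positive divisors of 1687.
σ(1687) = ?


Divisors of 1687: 1, 7, 241, 1687
Sum = 1 + 7 + 241 + 1687 = 1936

σ(1687) = 1936


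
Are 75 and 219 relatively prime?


Euclidean algorithm:
219 = 2 * 75 + 69
75 = 1 * 69 + 6
69 = 11 * 6 + 3
6 = 2 * 3 + 0
GCD(75, 219) = 3

No, not coprime (GCD = 3)


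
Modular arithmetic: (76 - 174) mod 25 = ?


76 - 174 = -98
-98 mod 25 = 2


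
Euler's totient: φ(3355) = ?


3355 = 5 × 11 × 61
Prime factors: 5, 11, 61
φ(3355) = 3355 × (1-1/5) × (1-1/11) × (1-1/61)
= 3355 × 4/5 × 10/11 × 60/61 = 2400

φ(3355) = 2400


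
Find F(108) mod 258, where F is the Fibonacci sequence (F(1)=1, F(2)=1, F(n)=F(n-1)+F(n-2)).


F(k) mod 258 for k=1..108:
1, 1, 2, 3, 5, 8, 13, 21, 34, 55, 89, 144, 233, 119, 94, 213, 49, 4, 53, 57, 110, 167, 19, 186, 205, 133, 80, 213, 35, 248, 25, 15, 40, 55, 95, 150, 245, 137, 124, 3, 127, 130, 257, 129, 128, 257, 127, 126, 253, 121, 116, 237, 95, 74, 169, 243, 154, 139, 35, 174, 209, 125, 76, 201, 19, 220, 239, 201, 182, 125, 49, 174, 223, 139, 104, 243, 89, 74, 163, 237, 142, 121, 5, 126, 131, 257, 130, 129, 1, 130, 131, 3, 134, 137, 13, 150, 163, 55, 218, 15, 233, 248, 223, 213, 178, 133, 53, 186
F(108) mod 258 = 186


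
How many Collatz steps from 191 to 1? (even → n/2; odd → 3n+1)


191 → 574 → 287 → 862 → 431 → 1294 → 647 → 1942 → 971 → 2914 → 1457 → 4372 → 2186 → 1093 → 3280 → 1640 → 820 → 410 → 205 → 616 → 308 → 154 → 77 → 232 → 116 → 58 → 29 → 88 → 44 → 22 → 11 → 34 → 17 → 52 → 26 → 13 → 40 → 20 → 10 → 5 → 16 → 8 → 4 → 2 → 1
Total steps = 44

44 steps


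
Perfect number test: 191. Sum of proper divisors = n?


Proper divisors of 191: 1
Sum = 1 = 1

No, 191 is not perfect (1 ≠ 191)


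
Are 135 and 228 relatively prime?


Euclidean algorithm:
228 = 1 * 135 + 93
135 = 1 * 93 + 42
93 = 2 * 42 + 9
42 = 4 * 9 + 6
9 = 1 * 6 + 3
6 = 2 * 3 + 0
GCD(135, 228) = 3

No, not coprime (GCD = 3)


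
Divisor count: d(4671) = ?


4671 = 3^3 × 173^1
d(4671) = (3+1) × (1+1) = 8

8 divisors


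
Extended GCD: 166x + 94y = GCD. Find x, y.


Tabular extended Euclidean (each row: r = 166*s + 94*t):
r=166, s=1, t=0
r=94, s=0, t=1
q=1: r=72, s=1, t=-1   [166*(1) + 94*(-1) = 72]
q=1: r=22, s=-1, t=2   [166*(-1) + 94*(2) = 22]
q=3: r=6, s=4, t=-7   [166*(4) + 94*(-7) = 6]
q=3: r=4, s=-13, t=23   [166*(-13) + 94*(23) = 4]
q=1: r=2, s=17, t=-30   [166*(17) + 94*(-30) = 2]
q=2: r=0, s=-47, t=83   [166*(-47) + 94*(83) = 0]
GCD = 2; from the row with r=2: x=17, y=-30
Check: 166*(17) + 94*(-30) = 2822 - 2820 = 2

GCD = 2, x = 17, y = -30


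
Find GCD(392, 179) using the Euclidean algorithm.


392 = 2 * 179 + 34
179 = 5 * 34 + 9
34 = 3 * 9 + 7
9 = 1 * 7 + 2
7 = 3 * 2 + 1
2 = 2 * 1 + 0
GCD = 1


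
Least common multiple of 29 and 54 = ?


GCD(29, 54) = 1
LCM = 29*54/1 = 1566/1 = 1566

LCM = 1566


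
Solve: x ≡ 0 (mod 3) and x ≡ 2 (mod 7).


M = 3*7 = 21
M1 = M/3 = 7, M2 = M/7 = 3
M1^(-1) mod 3 = 1, M2^(-1) mod 7 = 5
x = 0*7*1 + 2*3*5 = 30
30 mod 21 = 9
Check: 9 mod 3 = 0 ✓, 9 mod 7 = 2 ✓

x ≡ 9 (mod 21)


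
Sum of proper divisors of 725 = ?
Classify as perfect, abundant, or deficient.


Proper divisors: 1, 5, 25, 29, 145
Sum = 1 + 5 + 25 + 29 + 145 = 205
205 < 725 → deficient

s(725) = 205 (deficient)


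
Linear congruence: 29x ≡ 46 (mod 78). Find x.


GCD(29, 78) = 1, unique solution
a^(-1) mod 78 = 35
x = 35 * 46 mod 78 = 50

x ≡ 50 (mod 78)


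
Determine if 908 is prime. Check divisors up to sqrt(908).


908 / 2 = 454 (exact division)
908 is NOT prime.

No, 908 is not prime


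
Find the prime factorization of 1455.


1455 / 3 = 485
485 / 5 = 97
97 / 97 = 1
1455 = 3 × 5 × 97


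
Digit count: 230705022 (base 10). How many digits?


230705022 has 9 digits in base 10
floor(log10(230705022)) + 1 = floor(8.3631) + 1 = 9

9 digits (base 10)


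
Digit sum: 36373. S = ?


3 + 6 + 3 + 7 + 3 = 22


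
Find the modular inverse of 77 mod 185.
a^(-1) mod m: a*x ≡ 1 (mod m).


Use the extended Euclidean algorithm on (185, 77); each row r = 185*s + 77*t:
r=185, s=1, t=0
r=77, s=0, t=1
q=2: r=31, s=1, t=-2   [185*(1) + 77*(-2) = 31]
q=2: r=15, s=-2, t=5   [185*(-2) + 77*(5) = 15]
q=2: r=1, s=5, t=-12   [185*(5) + 77*(-12) = 1]
q=15: r=0, s=-77, t=185   [185*(-77) + 77*(185) = 0]
GCD = 1 with t = -12, so 77*(-12) ≡ 1 (mod 185)
Inverse = -12 mod 185 = 173
Check: 77 * 173 = 13321 ≡ 1 (mod 185)

77^(-1) ≡ 173 (mod 185)


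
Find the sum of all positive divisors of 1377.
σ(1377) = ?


Divisors of 1377: 1, 3, 9, 17, 27, 51, 81, 153, 459, 1377
Sum = 1 + 3 + 9 + 17 + 27 + 51 + 81 + 153 + 459 + 1377 = 2178

σ(1377) = 2178


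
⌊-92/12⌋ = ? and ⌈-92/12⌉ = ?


-92/12 = -7.6667
floor = -8
ceil = -7

floor = -8, ceil = -7


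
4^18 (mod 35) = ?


4^1 mod 35 = 4
4^2 mod 35 = 16
4^3 mod 35 = 29
4^4 mod 35 = 11
4^5 mod 35 = 9
4^6 mod 35 = 1
4^7 mod 35 = 4
4^8 mod 35 = 16
4^9 mod 35 = 29
4^10 mod 35 = 11
4^11 mod 35 = 9
4^12 mod 35 = 1
4^13 mod 35 = 4
4^14 mod 35 = 16
4^15 mod 35 = 29
4^16 mod 35 = 11
4^17 mod 35 = 9
4^18 mod 35 = 1


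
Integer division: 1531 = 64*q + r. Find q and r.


1531 = 64 * 23 + 59
Check: 1472 + 59 = 1531

q = 23, r = 59


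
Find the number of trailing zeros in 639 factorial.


floor(639/5) = 127
floor(639/25) = 25
floor(639/125) = 5
floor(639/625) = 1
Total = 158

158 trailing zeros


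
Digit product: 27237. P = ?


2 × 7 × 2 × 3 × 7 = 588


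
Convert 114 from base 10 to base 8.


114 (base 10) = 114 (decimal)
114 (decimal) = 162 (base 8)


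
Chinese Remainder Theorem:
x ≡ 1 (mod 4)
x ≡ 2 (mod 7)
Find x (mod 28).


M = 4*7 = 28
M1 = M/4 = 7, M2 = M/7 = 4
M1^(-1) mod 4 = 3, M2^(-1) mod 7 = 2
x = 1*7*3 + 2*4*2 = 37
37 mod 28 = 9
Check: 9 mod 4 = 1 ✓, 9 mod 7 = 2 ✓

x ≡ 9 (mod 28)


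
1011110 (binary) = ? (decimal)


1011110 (base 2) = 94 (decimal)
94 (decimal) = 94 (base 10)


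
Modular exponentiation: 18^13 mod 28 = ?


18^1 mod 28 = 18
18^2 mod 28 = 16
18^3 mod 28 = 8
18^4 mod 28 = 4
18^5 mod 28 = 16
18^6 mod 28 = 8
18^7 mod 28 = 4
18^8 mod 28 = 16
18^9 mod 28 = 8
18^10 mod 28 = 4
18^11 mod 28 = 16
18^12 mod 28 = 8
18^13 mod 28 = 4


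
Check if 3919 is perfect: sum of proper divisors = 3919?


Proper divisors of 3919: 1
Sum = 1 = 1

No, 3919 is not perfect (1 ≠ 3919)


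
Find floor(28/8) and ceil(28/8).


28/8 = 3.5000
floor = 3
ceil = 4

floor = 3, ceil = 4


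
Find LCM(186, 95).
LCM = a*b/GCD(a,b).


GCD(186, 95) = 1
LCM = 186*95/1 = 17670/1 = 17670

LCM = 17670


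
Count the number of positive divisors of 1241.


1241 = 17^1 × 73^1
d(1241) = (1+1) × (1+1) = 4

4 divisors


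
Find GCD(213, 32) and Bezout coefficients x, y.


Tabular extended Euclidean (each row: r = 213*s + 32*t):
r=213, s=1, t=0
r=32, s=0, t=1
q=6: r=21, s=1, t=-6   [213*(1) + 32*(-6) = 21]
q=1: r=11, s=-1, t=7   [213*(-1) + 32*(7) = 11]
q=1: r=10, s=2, t=-13   [213*(2) + 32*(-13) = 10]
q=1: r=1, s=-3, t=20   [213*(-3) + 32*(20) = 1]
q=10: r=0, s=32, t=-213   [213*(32) + 32*(-213) = 0]
GCD = 1; from the row with r=1: x=-3, y=20
Check: 213*(-3) + 32*(20) = -639 + 640 = 1

GCD = 1, x = -3, y = 20


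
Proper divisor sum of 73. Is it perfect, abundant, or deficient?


Proper divisors: 1
Sum = 1 = 1
1 < 73 → deficient

s(73) = 1 (deficient)


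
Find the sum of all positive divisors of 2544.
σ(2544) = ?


Divisors of 2544: 1, 2, 3, 4, 6, 8, 12, 16, 24, 48, 53, 106, 159, 212, 318, 424, 636, 848, 1272, 2544
Sum = 1 + 2 + 3 + 4 + 6 + 8 + 12 + 16 + 24 + 48 + 53 + 106 + 159 + 212 + 318 + 424 + 636 + 848 + 1272 + 2544 = 6696

σ(2544) = 6696


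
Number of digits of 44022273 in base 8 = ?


44022273 in base 8 = 247735001
Number of digits = 9

9 digits (base 8)


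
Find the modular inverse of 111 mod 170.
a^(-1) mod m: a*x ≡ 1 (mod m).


Use the extended Euclidean algorithm on (170, 111); each row r = 170*s + 111*t:
r=170, s=1, t=0
r=111, s=0, t=1
q=1: r=59, s=1, t=-1   [170*(1) + 111*(-1) = 59]
q=1: r=52, s=-1, t=2   [170*(-1) + 111*(2) = 52]
q=1: r=7, s=2, t=-3   [170*(2) + 111*(-3) = 7]
q=7: r=3, s=-15, t=23   [170*(-15) + 111*(23) = 3]
q=2: r=1, s=32, t=-49   [170*(32) + 111*(-49) = 1]
q=3: r=0, s=-111, t=170   [170*(-111) + 111*(170) = 0]
GCD = 1 with t = -49, so 111*(-49) ≡ 1 (mod 170)
Inverse = -49 mod 170 = 121
Check: 111 * 121 = 13431 ≡ 1 (mod 170)

111^(-1) ≡ 121 (mod 170)


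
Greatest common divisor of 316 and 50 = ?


316 = 6 * 50 + 16
50 = 3 * 16 + 2
16 = 8 * 2 + 0
GCD = 2


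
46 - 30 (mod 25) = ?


46 - 30 = 16
16 mod 25 = 16


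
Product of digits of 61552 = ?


6 × 1 × 5 × 5 × 2 = 300


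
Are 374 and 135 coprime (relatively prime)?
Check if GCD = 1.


Euclidean algorithm:
374 = 2 * 135 + 104
135 = 1 * 104 + 31
104 = 3 * 31 + 11
31 = 2 * 11 + 9
11 = 1 * 9 + 2
9 = 4 * 2 + 1
2 = 2 * 1 + 0
GCD(374, 135) = 1

Yes, coprime (GCD = 1)


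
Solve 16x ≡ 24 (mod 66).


GCD(16, 66) = 2 divides 24
Divide: 8x ≡ 12 (mod 33)
x ≡ 18 (mod 33)


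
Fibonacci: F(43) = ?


Sequence: 1, 1, 2, 3, 5, 8, 13, 21, 34, 55, 89, 144, 233, 377, 610, 987, 1597, 2584, 4181, 6765, 10946, 17711, 28657, 46368, 75025, 121393, 196418, 317811, 514229, 832040, 1346269, 2178309, 3524578, 5702887, 9227465, 14930352, 24157817, 39088169, 63245986, 102334155, 165580141, 267914296, 433494437
F(43) = 433494437


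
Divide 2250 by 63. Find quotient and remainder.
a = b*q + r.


2250 = 63 * 35 + 45
Check: 2205 + 45 = 2250

q = 35, r = 45


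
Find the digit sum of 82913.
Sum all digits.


8 + 2 + 9 + 1 + 3 = 23


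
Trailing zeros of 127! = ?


floor(127/5) = 25
floor(127/25) = 5
floor(127/125) = 1
Total = 31

31 trailing zeros


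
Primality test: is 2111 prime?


Check divisors up to sqrt(2111) = 45.9456
No divisors found.
2111 is prime.

Yes, 2111 is prime


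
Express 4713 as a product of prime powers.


4713 / 3 = 1571
1571 / 1571 = 1
4713 = 3 × 1571


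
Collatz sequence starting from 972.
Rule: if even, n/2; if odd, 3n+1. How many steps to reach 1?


972 → 486 → 243 → 730 → 365 → 1096 → 548 → 274 → 137 → 412 → 206 → 103 → 310 → 155 → 466 → 233 → 700 → 350 → 175 → 526 → 263 → 790 → 395 → 1186 → 593 → 1780 → 890 → 445 → 1336 → 668 → 334 → 167 → 502 → 251 → 754 → 377 → 1132 → 566 → 283 → 850 → 425 → 1276 → 638 → 319 → 958 → 479 → 1438 → 719 → 2158 → 1079 → 3238 → 1619 → 4858 → 2429 → 7288 → 3644 → 1822 → 911 → 2734 → 1367 → 4102 → 2051 → 6154 → 3077 → 9232 → 4616 → 2308 → 1154 → 577 → 1732 → 866 → 433 → 1300 → 650 → 325 → 976 → 488 → 244 → 122 → 61 → 184 → 92 → 46 → 23 → 70 → 35 → 106 → 53 → 160 → 80 → 40 → 20 → 10 → 5 → 16 → 8 → 4 → 2 → 1
Total steps = 98

98 steps


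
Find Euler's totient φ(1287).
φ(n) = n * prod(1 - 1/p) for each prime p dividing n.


1287 = 3^2 × 11 × 13
Prime factors: 3, 11, 13
φ(1287) = 1287 × (1-1/3) × (1-1/11) × (1-1/13)
= 1287 × 2/3 × 10/11 × 12/13 = 720

φ(1287) = 720


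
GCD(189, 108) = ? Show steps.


189 = 1 * 108 + 81
108 = 1 * 81 + 27
81 = 3 * 27 + 0
GCD = 27


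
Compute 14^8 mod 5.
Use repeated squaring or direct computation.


14^1 mod 5 = 4
14^2 mod 5 = 1
14^3 mod 5 = 4
14^4 mod 5 = 1
14^5 mod 5 = 4
14^6 mod 5 = 1
14^7 mod 5 = 4
14^8 mod 5 = 1


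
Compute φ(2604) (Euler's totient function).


2604 = 2^2 × 3 × 7 × 31
Prime factors: 2, 3, 7, 31
φ(2604) = 2604 × (1-1/2) × (1-1/3) × (1-1/7) × (1-1/31)
= 2604 × 1/2 × 2/3 × 6/7 × 30/31 = 720

φ(2604) = 720


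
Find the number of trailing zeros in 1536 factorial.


floor(1536/5) = 307
floor(1536/25) = 61
floor(1536/125) = 12
floor(1536/625) = 2
Total = 382

382 trailing zeros


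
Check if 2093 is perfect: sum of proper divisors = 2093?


Proper divisors of 2093: 1, 7, 13, 23, 91, 161, 299
Sum = 1 + 7 + 13 + 23 + 91 + 161 + 299 = 595

No, 2093 is not perfect (595 ≠ 2093)


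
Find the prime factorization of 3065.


3065 / 5 = 613
613 / 613 = 1
3065 = 5 × 613


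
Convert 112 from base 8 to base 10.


112 (base 8) = 74 (decimal)
74 (decimal) = 74 (base 10)


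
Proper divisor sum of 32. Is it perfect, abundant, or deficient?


Proper divisors: 1, 2, 4, 8, 16
Sum = 1 + 2 + 4 + 8 + 16 = 31
31 < 32 → deficient

s(32) = 31 (deficient)


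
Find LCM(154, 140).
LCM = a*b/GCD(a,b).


GCD(154, 140) = 14
LCM = 154*140/14 = 21560/14 = 1540

LCM = 1540


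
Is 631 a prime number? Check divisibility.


Check divisors up to sqrt(631) = 25.1197
No divisors found.
631 is prime.

Yes, 631 is prime


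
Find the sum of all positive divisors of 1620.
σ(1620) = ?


Divisors of 1620: 1, 2, 3, 4, 5, 6, 9, 10, 12, 15, 18, 20, 27, 30, 36, 45, 54, 60, 81, 90, 108, 135, 162, 180, 270, 324, 405, 540, 810, 1620
Sum = 1 + 2 + 3 + 4 + 5 + 6 + 9 + 10 + 12 + 15 + 18 + 20 + 27 + 30 + 36 + 45 + 54 + 60 + 81 + 90 + 108 + 135 + 162 + 180 + 270 + 324 + 405 + 540 + 810 + 1620 = 5082

σ(1620) = 5082


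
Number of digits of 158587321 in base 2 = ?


158587321 in base 2 = 1001011100111101100110111001
Number of digits = 28

28 digits (base 2)


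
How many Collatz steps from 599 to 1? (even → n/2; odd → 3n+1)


599 → 1798 → 899 → 2698 → 1349 → 4048 → 2024 → 1012 → 506 → 253 → 760 → 380 → 190 → 95 → 286 → 143 → 430 → 215 → 646 → 323 → 970 → 485 → 1456 → 728 → 364 → 182 → 91 → 274 → 137 → 412 → 206 → 103 → 310 → 155 → 466 → 233 → 700 → 350 → 175 → 526 → 263 → 790 → 395 → 1186 → 593 → 1780 → 890 → 445 → 1336 → 668 → 334 → 167 → 502 → 251 → 754 → 377 → 1132 → 566 → 283 → 850 → 425 → 1276 → 638 → 319 → 958 → 479 → 1438 → 719 → 2158 → 1079 → 3238 → 1619 → 4858 → 2429 → 7288 → 3644 → 1822 → 911 → 2734 → 1367 → 4102 → 2051 → 6154 → 3077 → 9232 → 4616 → 2308 → 1154 → 577 → 1732 → 866 → 433 → 1300 → 650 → 325 → 976 → 488 → 244 → 122 → 61 → 184 → 92 → 46 → 23 → 70 → 35 → 106 → 53 → 160 → 80 → 40 → 20 → 10 → 5 → 16 → 8 → 4 → 2 → 1
Total steps = 118

118 steps


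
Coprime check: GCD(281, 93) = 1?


Euclidean algorithm:
281 = 3 * 93 + 2
93 = 46 * 2 + 1
2 = 2 * 1 + 0
GCD(281, 93) = 1

Yes, coprime (GCD = 1)


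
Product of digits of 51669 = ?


5 × 1 × 6 × 6 × 9 = 1620


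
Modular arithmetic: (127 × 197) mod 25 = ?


127 × 197 = 25019
25019 mod 25 = 19


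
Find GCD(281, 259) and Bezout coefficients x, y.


Tabular extended Euclidean (each row: r = 281*s + 259*t):
r=281, s=1, t=0
r=259, s=0, t=1
q=1: r=22, s=1, t=-1   [281*(1) + 259*(-1) = 22]
q=11: r=17, s=-11, t=12   [281*(-11) + 259*(12) = 17]
q=1: r=5, s=12, t=-13   [281*(12) + 259*(-13) = 5]
q=3: r=2, s=-47, t=51   [281*(-47) + 259*(51) = 2]
q=2: r=1, s=106, t=-115   [281*(106) + 259*(-115) = 1]
q=2: r=0, s=-259, t=281   [281*(-259) + 259*(281) = 0]
GCD = 1; from the row with r=1: x=106, y=-115
Check: 281*(106) + 259*(-115) = 29786 - 29785 = 1

GCD = 1, x = 106, y = -115


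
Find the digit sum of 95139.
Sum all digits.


9 + 5 + 1 + 3 + 9 = 27


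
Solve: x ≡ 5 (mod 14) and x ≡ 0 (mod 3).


M = 14*3 = 42
M1 = M/14 = 3, M2 = M/3 = 14
M1^(-1) mod 14 = 5, M2^(-1) mod 3 = 2
x = 5*3*5 + 0*14*2 = 75
75 mod 42 = 33
Check: 33 mod 14 = 5 ✓, 33 mod 3 = 0 ✓

x ≡ 33 (mod 42)


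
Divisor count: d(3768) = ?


3768 = 2^3 × 3^1 × 157^1
d(3768) = (3+1) × (1+1) × (1+1) = 16

16 divisors


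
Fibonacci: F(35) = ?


Sequence: 1, 1, 2, 3, 5, 8, 13, 21, 34, 55, 89, 144, 233, 377, 610, 987, 1597, 2584, 4181, 6765, 10946, 17711, 28657, 46368, 75025, 121393, 196418, 317811, 514229, 832040, 1346269, 2178309, 3524578, 5702887, 9227465
F(35) = 9227465


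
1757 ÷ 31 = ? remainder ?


1757 = 31 * 56 + 21
Check: 1736 + 21 = 1757

q = 56, r = 21


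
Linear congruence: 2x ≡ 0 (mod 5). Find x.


GCD(2, 5) = 1, unique solution
a^(-1) mod 5 = 3
x = 3 * 0 mod 5 = 0

x ≡ 0 (mod 5)
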